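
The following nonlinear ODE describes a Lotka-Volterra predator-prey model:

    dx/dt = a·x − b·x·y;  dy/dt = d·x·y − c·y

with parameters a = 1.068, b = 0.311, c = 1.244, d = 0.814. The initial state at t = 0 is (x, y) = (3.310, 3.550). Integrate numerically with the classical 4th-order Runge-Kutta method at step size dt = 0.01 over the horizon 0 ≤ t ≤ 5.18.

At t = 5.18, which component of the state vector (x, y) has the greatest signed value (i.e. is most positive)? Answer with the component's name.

t=0.000: state=(3.310, 3.550)
step 1 (dt=0.01): k1=(-0.119, 5.149), k2=(-0.146, 5.184), k3=(-0.146, 5.184), k4=(-0.173, 5.220); state += dt/6·(k1+2k2+2k3+k4)
t=0.010: state=(3.309, 3.602)
t=0.020: state=(3.307, 3.654)
t=0.030: state=(3.304, 3.708)
continuing one RK4 step at a time; state shown every 20 steps (Δt=0.2):
t=0.200: state=(3.174, 4.707)
t=0.400: state=(2.817, 5.993)
t=0.600: state=(2.317, 7.105)
t=0.800: state=(1.802, 7.742)
t=1.000: state=(1.372, 7.805)
t=1.200: state=(1.056, 7.405)
t=1.400: state=(0.842, 6.731)
t=1.600: state=(0.703, 5.946)
t=1.800: state=(0.616, 5.159)
t=2.000: state=(0.566, 4.427)
t=2.200: state=(0.543, 3.777)
t=2.400: state=(0.542, 3.216)
t=2.600: state=(0.557, 2.742)
t=2.800: state=(0.589, 2.347)
t=3.000: state=(0.637, 2.021)
t=3.200: state=(0.702, 1.757)
t=3.400: state=(0.784, 1.546)
t=3.600: state=(0.887, 1.381)
t=3.800: state=(1.012, 1.256)
t=4.000: state=(1.162, 1.168)
t=4.200: state=(1.340, 1.116)
t=4.400: state=(1.549, 1.101)
t=4.600: state=(1.790, 1.126)
t=4.800: state=(2.062, 1.201)
t=5.000: state=(2.360, 1.341)
t=5.180: state=(2.639, 1.546)
compare at T: x=2.639, y=1.546

largest component: x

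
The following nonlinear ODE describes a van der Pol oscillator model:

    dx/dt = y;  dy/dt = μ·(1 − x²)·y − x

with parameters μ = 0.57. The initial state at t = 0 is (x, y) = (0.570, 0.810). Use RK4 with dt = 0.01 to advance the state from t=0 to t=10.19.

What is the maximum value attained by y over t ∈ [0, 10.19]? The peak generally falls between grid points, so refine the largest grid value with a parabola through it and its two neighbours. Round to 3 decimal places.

t=0.000: state=(0.570, 0.810)
step 1 (dt=0.01): k1=(0.810, -0.258), k2=(0.809, -0.265), k3=(0.809, -0.265), k4=(0.807, -0.272); state += dt/6·(k1+2k2+2k3+k4)
t=0.010: state=(0.578, 0.807)
t=0.020: state=(0.586, 0.805)
t=0.030: state=(0.594, 0.802)
continuing one RK4 step at a time; state shown every 50 steps (Δt=0.5):
t=0.500: state=(0.915, 0.519)
t=1.000: state=(1.053, 0.019)
t=1.500: state=(0.934, -0.490)
t=2.000: state=(0.570, -0.963)
t=2.500: state=(-0.027, -1.414)
t=3.000: state=(-0.795, -1.553)
t=3.500: state=(-1.436, -0.880)
t=4.000: state=(-1.632, 0.059)
t=4.500: state=(-1.434, 0.685)
t=5.000: state=(-0.969, 1.174)
t=5.500: state=(-0.247, 1.731)
t=6.000: state=(0.738, 2.099)
t=6.500: state=(1.633, 1.247)
t=7.000: state=(1.918, -0.019)
t=7.500: state=(1.723, -0.685)
t=8.000: state=(1.271, -1.118)
t=8.500: state=(0.590, -1.631)
t=9.000: state=(-0.376, -2.198)
t=9.500: state=(-1.443, -1.783)
t=10.000: state=(-1.966, -0.324)
t=10.190: state=(-1.987, 0.086)
largest grid value and its neighbours: y(5.960)=2.10195, y(5.970)=2.10199, y(5.980)=2.10148
parabola through these three points peaks at t≈5.966 with y≈2.10204

max y = 2.102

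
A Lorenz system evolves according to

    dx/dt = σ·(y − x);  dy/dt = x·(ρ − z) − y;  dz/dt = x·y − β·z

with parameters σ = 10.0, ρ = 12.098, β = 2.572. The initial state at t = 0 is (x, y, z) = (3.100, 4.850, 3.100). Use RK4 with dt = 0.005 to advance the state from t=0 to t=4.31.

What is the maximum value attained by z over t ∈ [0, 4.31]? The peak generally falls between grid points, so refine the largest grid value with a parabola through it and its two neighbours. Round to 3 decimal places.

t=0.000: state=(3.100, 4.850, 3.100)
step 1 (dt=0.005): k1=(17.500, 23.044, 7.062), k2=(17.639, 23.324, 7.410), k3=(17.642, 23.324, 7.411), k4=(17.784, 23.603, 7.766); state += dt/6·(k1+2k2+2k3+k4)
t=0.005: state=(3.188, 4.967, 3.137)
t=0.010: state=(3.278, 5.086, 3.178)
t=0.015: state=(3.369, 5.208, 3.222)
continuing one RK4 step at a time; state shown every 40 steps (Δt=0.2):
t=0.200: state=(7.760, 10.202, 8.925)
t=0.400: state=(7.728, 4.994, 16.872)
t=0.600: state=(2.774, 1.409, 12.050)
t=0.800: state=(1.849, 2.015, 7.713)
t=1.000: state=(3.019, 4.045, 5.730)
t=1.200: state=(6.025, 7.851, 7.841)
t=1.400: state=(7.910, 7.240, 14.416)
t=1.600: state=(4.644, 3.027, 13.334)
t=1.800: state=(3.017, 2.925, 9.482)
t=2.000: state=(3.832, 4.681, 7.629)
t=2.200: state=(6.083, 7.266, 9.428)
t=2.400: state=(6.987, 6.425, 13.435)
t=2.600: state=(4.864, 3.824, 12.563)
t=2.800: state=(3.827, 3.830, 9.866)
t=3.000: state=(4.630, 5.354, 8.879)
t=3.200: state=(6.188, 6.794, 10.723)
t=3.400: state=(6.225, 5.652, 12.810)
t=3.600: state=(4.817, 4.245, 11.738)
t=3.800: state=(4.394, 4.538, 10.009)
t=4.000: state=(5.181, 5.734, 9.834)
t=4.200: state=(6.071, 6.255, 11.398)
t=4.310: state=(6.033, 5.786, 12.118)
largest grid value and its neighbours: z(0.385)=16.89118, z(0.390)=16.89682, z(0.395)=16.89024
parabola through these three points peaks at t≈0.390 with z≈16.89683

max z = 16.897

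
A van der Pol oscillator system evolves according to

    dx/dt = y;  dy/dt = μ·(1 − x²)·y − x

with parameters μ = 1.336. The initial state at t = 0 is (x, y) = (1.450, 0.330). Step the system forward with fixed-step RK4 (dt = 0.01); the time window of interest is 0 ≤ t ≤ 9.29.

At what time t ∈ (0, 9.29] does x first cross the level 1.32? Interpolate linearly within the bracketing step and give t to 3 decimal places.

t = 0.721

t=0.000: state=(1.450, 0.330)
step 1 (dt=0.01): k1=(0.330, -1.936), k2=(0.320, -1.926), k3=(0.320, -1.925), k4=(0.311, -1.915); state += dt/6·(k1+2k2+2k3+k4)
t=0.010: state=(1.453, 0.311)
t=0.020: state=(1.456, 0.292)
t=0.030: state=(1.459, 0.273)
continuing one RK4 step at a time; state shown every 50 steps (Δt=0.5):
t=0.500: state=(1.421, -0.360)
t=0.720: state=(1.320, -0.545)
next step: t=0.730: state=(1.315, -0.553) — x has crossed 1.32
linear interpolation between t=0.720 (1.32048) and t=0.730 (1.31499) → t≈0.721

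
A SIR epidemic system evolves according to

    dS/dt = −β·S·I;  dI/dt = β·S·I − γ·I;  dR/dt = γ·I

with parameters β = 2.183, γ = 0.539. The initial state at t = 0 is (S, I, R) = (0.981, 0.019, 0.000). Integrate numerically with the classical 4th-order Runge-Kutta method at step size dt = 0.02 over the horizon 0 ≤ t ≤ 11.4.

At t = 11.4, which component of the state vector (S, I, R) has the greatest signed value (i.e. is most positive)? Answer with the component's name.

largest component: R

t=0.000: state=(0.981, 0.019, 0.000)
step 1 (dt=0.02): k1=(-0.041, 0.030, 0.010), k2=(-0.041, 0.031, 0.010), k3=(-0.041, 0.031, 0.010), k4=(-0.042, 0.031, 0.011); state += dt/6·(k1+2k2+2k3+k4)
t=0.020: state=(0.980, 0.020, 0.000)
t=0.040: state=(0.979, 0.020, 0.000)
t=0.060: state=(0.978, 0.021, 0.001)
continuing one RK4 step at a time; state shown every 25 steps (Δt=0.5):
t=0.500: state=(0.950, 0.042, 0.008)
t=1.000: state=(0.888, 0.087, 0.025)
t=1.500: state=(0.776, 0.166, 0.058)
t=2.000: state=(0.612, 0.272, 0.117)
t=2.500: state=(0.431, 0.366, 0.203)
t=3.000: state=(0.280, 0.410, 0.309)
t=3.500: state=(0.179, 0.401, 0.420)
t=4.000: state=(0.118, 0.359, 0.523)
t=4.500: state=(0.082, 0.306, 0.612)
t=5.000: state=(0.061, 0.252, 0.687)
t=5.500: state=(0.047, 0.204, 0.749)
t=6.000: state=(0.039, 0.163, 0.798)
t=6.500: state=(0.033, 0.130, 0.837)
t=7.000: state=(0.029, 0.102, 0.868)
t=7.500: state=(0.026, 0.081, 0.893)
t=8.000: state=(0.024, 0.063, 0.912)
t=8.500: state=(0.023, 0.050, 0.927)
t=9.000: state=(0.022, 0.039, 0.939)
t=9.500: state=(0.021, 0.030, 0.949)
t=10.000: state=(0.020, 0.024, 0.956)
t=10.500: state=(0.020, 0.019, 0.962)
t=11.000: state=(0.020, 0.014, 0.966)
t=11.400: state=(0.019, 0.012, 0.969)
compare at T: S=0.019, I=0.012, R=0.969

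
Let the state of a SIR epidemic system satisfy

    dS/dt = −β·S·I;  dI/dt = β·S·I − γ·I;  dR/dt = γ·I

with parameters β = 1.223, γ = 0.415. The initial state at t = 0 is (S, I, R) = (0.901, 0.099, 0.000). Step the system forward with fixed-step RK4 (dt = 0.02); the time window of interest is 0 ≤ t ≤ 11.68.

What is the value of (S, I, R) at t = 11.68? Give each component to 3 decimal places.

t=0.000: state=(0.901, 0.099, 0.000)
step 1 (dt=0.02): k1=(-0.109, 0.068, 0.041), k2=(-0.110, 0.068, 0.041), k3=(-0.110, 0.068, 0.041), k4=(-0.110, 0.069, 0.042); state += dt/6·(k1+2k2+2k3+k4)
t=0.020: state=(0.899, 0.100, 0.001)
t=0.040: state=(0.897, 0.102, 0.002)
t=0.060: state=(0.894, 0.103, 0.003)
continuing one RK4 step at a time; state shown every 25 steps (Δt=0.5):
t=0.500: state=(0.839, 0.137, 0.024)
t=1.000: state=(0.761, 0.182, 0.057)
t=1.500: state=(0.671, 0.229, 0.100)
t=2.000: state=(0.576, 0.272, 0.152)
t=2.500: state=(0.482, 0.306, 0.212)
t=3.000: state=(0.397, 0.325, 0.278)
t=3.500: state=(0.325, 0.329, 0.346)
t=4.000: state=(0.266, 0.320, 0.414)
t=4.500: state=(0.220, 0.302, 0.478)
t=5.000: state=(0.184, 0.277, 0.538)
t=5.500: state=(0.157, 0.250, 0.593)
t=6.000: state=(0.136, 0.222, 0.642)
t=6.500: state=(0.120, 0.195, 0.685)
t=7.000: state=(0.107, 0.170, 0.723)
t=7.500: state=(0.097, 0.147, 0.756)
t=8.000: state=(0.089, 0.126, 0.784)
t=8.500: state=(0.083, 0.108, 0.809)
t=9.000: state=(0.078, 0.092, 0.829)
t=9.500: state=(0.074, 0.079, 0.847)
t=10.000: state=(0.071, 0.067, 0.862)
t=10.500: state=(0.068, 0.057, 0.875)
t=11.000: state=(0.066, 0.048, 0.886)
t=11.500: state=(0.064, 0.041, 0.895)
t=11.680: state=(0.064, 0.038, 0.898)

(S, I, R) = (0.064, 0.038, 0.898)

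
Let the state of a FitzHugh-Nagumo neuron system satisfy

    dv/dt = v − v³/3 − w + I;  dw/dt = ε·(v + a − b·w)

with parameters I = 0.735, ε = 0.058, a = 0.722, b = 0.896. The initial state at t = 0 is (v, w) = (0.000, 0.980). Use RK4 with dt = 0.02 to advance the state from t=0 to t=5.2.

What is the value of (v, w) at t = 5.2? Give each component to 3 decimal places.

t=0.000: state=(0.000, 0.980)
step 1 (dt=0.02): k1=(-0.245, -0.009), k2=(-0.247, -0.009), k3=(-0.247, -0.009), k4=(-0.250, -0.009); state += dt/6·(k1+2k2+2k3+k4)
t=0.020: state=(-0.005, 0.980)
t=0.040: state=(-0.010, 0.980)
t=0.060: state=(-0.015, 0.979)
continuing one RK4 step at a time; state shown every 10 steps (Δt=0.2):
t=0.200: state=(-0.054, 0.978)
t=0.400: state=(-0.119, 0.975)
t=0.600: state=(-0.198, 0.972)
t=0.800: state=(-0.293, 0.967)
t=1.000: state=(-0.406, 0.961)
t=1.200: state=(-0.537, 0.954)
t=1.400: state=(-0.687, 0.946)
t=1.600: state=(-0.851, 0.935)
t=1.800: state=(-1.022, 0.923)
t=2.000: state=(-1.189, 0.909)
t=2.200: state=(-1.340, 0.894)
t=2.400: state=(-1.465, 0.876)
t=2.600: state=(-1.562, 0.858)
t=2.800: state=(-1.632, 0.839)
t=3.000: state=(-1.679, 0.820)
t=3.200: state=(-1.708, 0.800)
t=3.400: state=(-1.725, 0.780)
t=3.600: state=(-1.733, 0.761)
t=3.800: state=(-1.735, 0.741)
t=4.000: state=(-1.734, 0.722)
t=4.200: state=(-1.729, 0.703)
t=4.400: state=(-1.723, 0.684)
t=4.600: state=(-1.716, 0.665)
t=4.800: state=(-1.708, 0.647)
t=5.000: state=(-1.700, 0.629)
t=5.200: state=(-1.691, 0.611)

(v, w) = (-1.691, 0.611)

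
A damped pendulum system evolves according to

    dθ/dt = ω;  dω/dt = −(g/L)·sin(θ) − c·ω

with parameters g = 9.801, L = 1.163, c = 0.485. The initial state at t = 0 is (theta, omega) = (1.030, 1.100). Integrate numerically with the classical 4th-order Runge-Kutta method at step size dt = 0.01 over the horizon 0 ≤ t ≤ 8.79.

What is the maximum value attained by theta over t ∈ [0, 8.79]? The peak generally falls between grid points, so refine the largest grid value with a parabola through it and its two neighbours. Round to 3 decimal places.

max theta = 1.108

t=0.000: state=(1.030, 1.100)
step 1 (dt=0.01): k1=(1.100, -7.758), k2=(1.061, -7.763), k3=(1.061, -7.762), k4=(1.022, -7.766); state += dt/6·(k1+2k2+2k3+k4)
t=0.010: state=(1.041, 1.022)
t=0.020: state=(1.050, 0.945)
t=0.030: state=(1.060, 0.867)
continuing one RK4 step at a time; state shown every 50 steps (Δt=0.5):
t=0.500: state=(0.674, -2.233)
t=1.000: state=(-0.547, -1.817)
t=1.500: state=(-0.707, 1.136)
t=2.000: state=(0.199, 1.837)
t=2.500: state=(0.610, -0.364)
t=3.000: state=(0.017, -1.555)
t=3.500: state=(-0.473, -0.124)
t=4.000: state=(-0.135, 1.189)
t=4.500: state=(0.337, 0.394)
t=5.000: state=(0.187, -0.837)
t=5.500: state=(-0.220, -0.510)
t=6.000: state=(-0.198, 0.538)
t=6.500: state=(0.127, 0.526)
t=7.000: state=(0.184, -0.302)
t=7.500: state=(-0.058, -0.482)
t=8.000: state=(-0.157, 0.129)
t=8.500: state=(0.010, 0.407)
t=8.790: state=(0.104, 0.210)
largest grid value and its neighbours: theta(0.130)=1.10753, theta(0.140)=1.10812, theta(0.150)=1.10795
parabola through these three points peaks at t≈0.143 with theta≈1.10815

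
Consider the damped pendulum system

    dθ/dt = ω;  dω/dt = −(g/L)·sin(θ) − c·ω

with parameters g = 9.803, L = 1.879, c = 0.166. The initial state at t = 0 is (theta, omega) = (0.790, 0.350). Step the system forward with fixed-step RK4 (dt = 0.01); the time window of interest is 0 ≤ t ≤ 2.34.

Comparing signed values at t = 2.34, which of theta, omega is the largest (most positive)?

largest component: omega

t=0.000: state=(0.790, 0.350)
step 1 (dt=0.01): k1=(0.350, -3.764), k2=(0.331, -3.767), k3=(0.331, -3.767), k4=(0.312, -3.770); state += dt/6·(k1+2k2+2k3+k4)
t=0.010: state=(0.793, 0.312)
t=0.020: state=(0.796, 0.275)
t=0.030: state=(0.799, 0.237)
continuing one RK4 step at a time; state shown every 10 steps (Δt=0.1):
t=0.100: state=(0.806, -0.027)
t=0.200: state=(0.785, -0.398)
t=0.300: state=(0.727, -0.747)
t=0.400: state=(0.637, -1.062)
t=0.500: state=(0.517, -1.327)
t=0.600: state=(0.373, -1.528)
t=0.700: state=(0.214, -1.653)
t=0.800: state=(0.046, -1.693)
t=0.900: state=(-0.122, -1.645)
t=1.000: state=(-0.281, -1.514)
t=1.100: state=(-0.422, -1.310)
t=1.200: state=(-0.541, -1.048)
t=1.300: state=(-0.630, -0.743)
t=1.400: state=(-0.688, -0.413)
t=1.500: state=(-0.713, -0.071)
t=1.600: state=(-0.703, 0.267)
t=1.700: state=(-0.660, 0.590)
t=1.800: state=(-0.586, 0.883)
t=1.900: state=(-0.485, 1.133)
t=2.000: state=(-0.361, 1.327)
t=2.100: state=(-0.222, 1.454)
t=2.200: state=(-0.073, 1.506)
t=2.300: state=(0.077, 1.480)
t=2.340: state=(0.136, 1.448)
compare at T: theta=0.136, omega=1.448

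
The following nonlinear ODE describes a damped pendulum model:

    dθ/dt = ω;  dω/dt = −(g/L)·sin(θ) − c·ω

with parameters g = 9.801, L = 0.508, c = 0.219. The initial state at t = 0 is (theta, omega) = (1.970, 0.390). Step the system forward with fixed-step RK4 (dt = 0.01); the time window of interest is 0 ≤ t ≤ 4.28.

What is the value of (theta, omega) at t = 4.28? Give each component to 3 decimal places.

t=0.000: state=(1.970, 0.390)
step 1 (dt=0.01): k1=(0.390, -17.862), k2=(0.301, -17.827), k3=(0.301, -17.831), k4=(0.212, -17.800); state += dt/6·(k1+2k2+2k3+k4)
t=0.010: state=(1.973, 0.212)
t=0.020: state=(1.974, 0.034)
t=0.030: state=(1.974, -0.143)
continuing one RK4 step at a time; state shown every 20 steps (Δt=0.2):
t=0.200: state=(1.692, -3.199)
t=0.400: state=(0.699, -6.495)
t=0.600: state=(-0.660, -6.251)
t=0.800: state=(-1.567, -2.614)
t=1.000: state=(-1.701, 1.238)
t=1.200: state=(-1.082, 4.872)
t=1.400: state=(0.111, 6.389)
t=1.600: state=(1.182, 3.812)
t=1.800: state=(1.557, -0.069)
t=2.000: state=(1.166, -3.775)
t=2.200: state=(0.146, -5.909)
t=2.400: state=(-0.924, -4.179)
t=2.600: state=(-1.398, -0.483)
t=2.800: state=(-1.121, 3.182)
t=3.000: state=(-0.216, 5.404)
t=3.200: state=(0.790, 4.056)
t=3.400: state=(1.265, 0.572)
t=3.600: state=(1.017, -2.960)
t=3.800: state=(0.177, -4.988)
t=4.000: state=(-0.743, -3.665)
t=4.200: state=(-1.156, -0.340)
t=4.280: state=(-1.127, 1.063)

(theta, omega) = (-1.127, 1.063)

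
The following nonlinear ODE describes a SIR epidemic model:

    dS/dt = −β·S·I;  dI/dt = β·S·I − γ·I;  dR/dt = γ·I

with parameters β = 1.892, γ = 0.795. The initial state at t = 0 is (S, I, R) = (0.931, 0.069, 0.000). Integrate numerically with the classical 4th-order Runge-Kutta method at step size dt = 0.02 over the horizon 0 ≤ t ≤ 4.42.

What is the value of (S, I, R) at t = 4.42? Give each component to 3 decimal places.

(S, I, R) = (0.195, 0.148, 0.657)

t=0.000: state=(0.931, 0.069, 0.000)
step 1 (dt=0.02): k1=(-0.122, 0.067, 0.055), k2=(-0.123, 0.067, 0.055), k3=(-0.123, 0.067, 0.055), k4=(-0.124, 0.068, 0.056); state += dt/6·(k1+2k2+2k3+k4)
t=0.020: state=(0.929, 0.070, 0.001)
t=0.040: state=(0.926, 0.072, 0.002)
t=0.060: state=(0.924, 0.073, 0.003)
continuing one RK4 step at a time; state shown every 10 steps (Δt=0.2):
t=0.200: state=(0.905, 0.083, 0.012)
t=0.400: state=(0.874, 0.100, 0.027)
t=0.600: state=(0.839, 0.117, 0.044)
t=0.800: state=(0.799, 0.137, 0.064)
t=1.000: state=(0.756, 0.156, 0.087)
t=1.200: state=(0.710, 0.176, 0.114)
t=1.400: state=(0.662, 0.195, 0.143)
t=1.600: state=(0.613, 0.211, 0.175)
t=1.800: state=(0.564, 0.225, 0.210)
t=2.000: state=(0.517, 0.236, 0.247)
t=2.200: state=(0.472, 0.243, 0.285)
t=2.400: state=(0.431, 0.245, 0.324)
t=2.600: state=(0.393, 0.245, 0.363)
t=2.800: state=(0.358, 0.240, 0.401)
t=3.000: state=(0.327, 0.233, 0.439)
t=3.200: state=(0.300, 0.224, 0.476)
t=3.400: state=(0.276, 0.213, 0.510)
t=3.600: state=(0.255, 0.201, 0.543)
t=3.800: state=(0.237, 0.188, 0.574)
t=4.000: state=(0.222, 0.175, 0.603)
t=4.200: state=(0.208, 0.162, 0.630)
t=4.400: state=(0.196, 0.149, 0.655)
t=4.420: state=(0.195, 0.148, 0.657)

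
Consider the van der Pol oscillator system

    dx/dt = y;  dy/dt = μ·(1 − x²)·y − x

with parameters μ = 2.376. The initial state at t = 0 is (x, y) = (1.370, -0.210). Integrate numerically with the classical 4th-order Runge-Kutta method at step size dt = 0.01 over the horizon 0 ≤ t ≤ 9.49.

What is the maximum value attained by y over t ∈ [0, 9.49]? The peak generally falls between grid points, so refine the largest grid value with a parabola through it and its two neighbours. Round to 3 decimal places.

max y = 4.280

t=0.000: state=(1.370, -0.210)
step 1 (dt=0.01): k1=(-0.210, -0.932), k2=(-0.215, -0.923), k3=(-0.215, -0.923), k4=(-0.219, -0.914); state += dt/6·(k1+2k2+2k3+k4)
t=0.010: state=(1.368, -0.219)
t=0.020: state=(1.366, -0.228)
t=0.030: state=(1.363, -0.237)
continuing one RK4 step at a time; state shown every 50 steps (Δt=0.5):
t=0.500: state=(1.172, -0.562)
t=1.000: state=(0.781, -1.092)
t=1.500: state=(-0.159, -3.142)
t=2.000: state=(-1.869, -1.491)
t=2.500: state=(-1.982, 0.228)
t=3.000: state=(-1.843, 0.308)
t=3.500: state=(-1.677, 0.360)
t=4.000: state=(-1.478, 0.445)
t=4.500: state=(-1.218, 0.615)
t=5.000: state=(-0.816, 1.087)
t=5.500: state=(0.102, 3.055)
t=6.000: state=(1.852, 1.667)
t=6.500: state=(1.991, -0.222)
t=7.000: state=(1.854, -0.305)
t=7.500: state=(1.690, -0.355)
t=8.000: state=(1.494, -0.437)
t=8.500: state=(1.241, -0.597)
t=9.000: state=(0.855, -1.029)
t=9.490: state=(0.033, -2.738)
largest grid value and its neighbours: y(5.710)=4.27165, y(5.720)=4.27945, y(5.730)=4.27872
parabola through these three points peaks at t≈5.724 with y≈4.28019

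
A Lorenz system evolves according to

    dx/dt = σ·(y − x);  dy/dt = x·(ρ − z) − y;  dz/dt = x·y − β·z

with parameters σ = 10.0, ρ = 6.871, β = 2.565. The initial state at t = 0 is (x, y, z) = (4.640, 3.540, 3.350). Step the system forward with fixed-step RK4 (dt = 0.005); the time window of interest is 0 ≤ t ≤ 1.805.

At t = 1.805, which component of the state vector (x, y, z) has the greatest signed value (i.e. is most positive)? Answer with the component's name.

largest component: z

t=0.000: state=(4.640, 3.540, 3.350)
step 1 (dt=0.005): k1=(-11.000, 12.797, 7.833), k2=(-10.405, 12.578, 7.833), k3=(-10.425, 12.584, 7.836), k4=(-9.850, 12.371, 7.836); state += dt/6·(k1+2k2+2k3+k4)
t=0.005: state=(4.588, 3.603, 3.389)
t=0.010: state=(4.541, 3.664, 3.428)
t=0.015: state=(4.500, 3.723, 3.468)
continuing one RK4 step at a time; state shown every 20 steps (Δt=0.1):
t=0.100: state=(4.326, 4.502, 4.167)
t=0.200: state=(4.649, 5.021, 5.124)
t=0.300: state=(4.938, 5.103, 6.133)
t=0.400: state=(4.936, 4.763, 6.916)
t=0.500: state=(4.622, 4.195, 7.244)
t=0.600: state=(4.146, 3.653, 7.115)
t=0.700: state=(3.689, 3.288, 6.692)
t=0.800: state=(3.365, 3.122, 6.163)
t=0.900: state=(3.205, 3.126, 5.666)
t=1.000: state=(3.198, 3.257, 5.280)
t=1.100: state=(3.313, 3.479, 5.051)
t=1.200: state=(3.517, 3.753, 4.998)
t=1.300: state=(3.769, 4.028, 5.122)
t=1.400: state=(4.017, 4.246, 5.391)
t=1.500: state=(4.208, 4.353, 5.740)
t=1.600: state=(4.297, 4.326, 6.077)
t=1.700: state=(4.268, 4.185, 6.315)
t=1.800: state=(4.143, 3.986, 6.402)
t=1.805: state=(4.136, 3.976, 6.402)
compare at T: x=4.136, y=3.976, z=6.402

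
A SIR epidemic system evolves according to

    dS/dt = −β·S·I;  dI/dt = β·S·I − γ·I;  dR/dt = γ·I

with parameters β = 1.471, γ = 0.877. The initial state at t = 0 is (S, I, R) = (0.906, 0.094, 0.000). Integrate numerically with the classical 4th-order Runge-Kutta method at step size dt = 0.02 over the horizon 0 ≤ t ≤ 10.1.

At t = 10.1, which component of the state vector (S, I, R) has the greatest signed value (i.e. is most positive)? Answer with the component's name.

t=0.000: state=(0.906, 0.094, 0.000)
step 1 (dt=0.02): k1=(-0.125, 0.043, 0.082), k2=(-0.126, 0.043, 0.083), k3=(-0.126, 0.043, 0.083), k4=(-0.126, 0.043, 0.083); state += dt/6·(k1+2k2+2k3+k4)
t=0.020: state=(0.903, 0.095, 0.002)
t=0.040: state=(0.901, 0.096, 0.003)
t=0.060: state=(0.898, 0.097, 0.005)
continuing one RK4 step at a time; state shown every 25 steps (Δt=0.5):
t=0.500: state=(0.839, 0.115, 0.046)
t=1.000: state=(0.765, 0.134, 0.101)
t=1.500: state=(0.690, 0.148, 0.163)
t=2.000: state=(0.617, 0.154, 0.229)
t=2.500: state=(0.551, 0.153, 0.297)
t=3.000: state=(0.494, 0.144, 0.362)
t=3.500: state=(0.446, 0.131, 0.423)
t=4.000: state=(0.407, 0.116, 0.477)
t=4.500: state=(0.376, 0.100, 0.524)
t=5.000: state=(0.352, 0.084, 0.564)
t=5.500: state=(0.332, 0.070, 0.598)
t=6.000: state=(0.317, 0.057, 0.626)
t=6.500: state=(0.305, 0.046, 0.648)
t=7.000: state=(0.296, 0.037, 0.667)
t=7.500: state=(0.289, 0.030, 0.681)
t=8.000: state=(0.283, 0.024, 0.693)
t=8.500: state=(0.279, 0.019, 0.702)
t=9.000: state=(0.276, 0.015, 0.710)
t=9.500: state=(0.273, 0.012, 0.715)
t=10.000: state=(0.271, 0.009, 0.720)
t=10.100: state=(0.270, 0.009, 0.721)
compare at T: S=0.270, I=0.009, R=0.721

largest component: R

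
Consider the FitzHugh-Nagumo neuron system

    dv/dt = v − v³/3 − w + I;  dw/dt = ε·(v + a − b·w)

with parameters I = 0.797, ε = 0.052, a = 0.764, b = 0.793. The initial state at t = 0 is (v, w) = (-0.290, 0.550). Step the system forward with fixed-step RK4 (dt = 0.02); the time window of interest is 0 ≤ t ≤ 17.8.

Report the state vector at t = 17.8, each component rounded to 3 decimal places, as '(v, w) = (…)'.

t=0.000: state=(-0.290, 0.550)
step 1 (dt=0.02): k1=(-0.035, 0.002), k2=(-0.035, 0.002), k3=(-0.035, 0.002), k4=(-0.036, 0.002); state += dt/6·(k1+2k2+2k3+k4)
t=0.020: state=(-0.291, 0.550)
t=0.040: state=(-0.291, 0.550)
t=0.060: state=(-0.292, 0.550)
continuing one RK4 step at a time; state shown every 50 steps (Δt=1):
t=1.000: state=(-0.348, 0.551)
t=2.000: state=(-0.483, 0.547)
t=3.000: state=(-0.755, 0.533)
t=4.000: state=(-1.129, 0.502)
t=5.000: state=(-1.388, 0.456)
t=6.000: state=(-1.466, 0.403)
t=7.000: state=(-1.460, 0.351)
t=8.000: state=(-1.428, 0.302)
t=9.000: state=(-1.387, 0.257)
t=10.000: state=(-1.343, 0.216)
t=11.000: state=(-1.296, 0.179)
t=12.000: state=(-1.247, 0.146)
t=13.000: state=(-1.195, 0.117)
t=14.000: state=(-1.138, 0.091)
t=15.000: state=(-1.076, 0.070)
t=16.000: state=(-1.005, 0.053)
t=17.000: state=(-0.919, 0.041)
t=17.800: state=(-0.833, 0.035)

(v, w) = (-0.833, 0.035)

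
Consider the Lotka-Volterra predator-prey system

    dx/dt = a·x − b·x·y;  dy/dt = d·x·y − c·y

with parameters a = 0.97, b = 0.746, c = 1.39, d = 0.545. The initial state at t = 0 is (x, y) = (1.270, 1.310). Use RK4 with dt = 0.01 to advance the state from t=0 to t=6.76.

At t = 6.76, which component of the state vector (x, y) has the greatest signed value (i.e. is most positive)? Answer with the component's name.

largest component: x

t=0.000: state=(1.270, 1.310)
step 1 (dt=0.01): k1=(-0.009, -0.914), k2=(-0.005, -0.911), k3=(-0.005, -0.911), k4=(-0.001, -0.908); state += dt/6·(k1+2k2+2k3+k4)
t=0.010: state=(1.270, 1.301)
t=0.020: state=(1.270, 1.292)
t=0.030: state=(1.270, 1.283)
continuing one RK4 step at a time; state shown every 25 steps (Δt=0.25):
t=0.250: state=(1.293, 1.101)
t=0.500: state=(1.364, 0.932)
t=0.750: state=(1.480, 0.799)
t=1.000: state=(1.642, 0.698)
t=1.250: state=(1.850, 0.625)
t=1.500: state=(2.109, 0.578)
t=1.750: state=(2.419, 0.555)
t=2.000: state=(2.780, 0.559)
t=2.250: state=(3.183, 0.592)
t=2.500: state=(3.611, 0.665)
t=2.750: state=(4.022, 0.790)
t=3.000: state=(4.348, 0.989)
t=3.250: state=(4.491, 1.279)
t=3.500: state=(4.358, 1.657)
t=3.750: state=(3.924, 2.064)
t=4.000: state=(3.295, 2.388)
t=4.250: state=(2.647, 2.526)
t=4.500: state=(2.112, 2.464)
t=4.750: state=(1.730, 2.258)
t=5.000: state=(1.484, 1.983)
t=5.250: state=(1.342, 1.696)
t=5.500: state=(1.278, 1.431)
t=5.750: state=(1.275, 1.203)
t=6.000: state=(1.323, 1.014)
t=6.250: state=(1.416, 0.862)
t=6.500: state=(1.554, 0.746)
t=6.750: state=(1.738, 0.659)
t=6.760: state=(1.746, 0.656)
compare at T: x=1.746, y=0.656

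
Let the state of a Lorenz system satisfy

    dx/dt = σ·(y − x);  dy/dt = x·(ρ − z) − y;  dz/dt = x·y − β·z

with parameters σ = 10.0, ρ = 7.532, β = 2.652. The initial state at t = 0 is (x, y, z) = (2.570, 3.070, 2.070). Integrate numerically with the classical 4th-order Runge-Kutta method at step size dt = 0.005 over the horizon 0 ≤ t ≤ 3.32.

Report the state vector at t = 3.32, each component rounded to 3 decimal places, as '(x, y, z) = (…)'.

(x, y, z) = (3.962, 3.902, 6.536)

t=0.000: state=(2.570, 3.070, 2.070)
step 1 (dt=0.005): k1=(5.000, 10.967, 2.400), k2=(5.149, 10.993, 2.494), k3=(5.146, 10.994, 2.494), k4=(5.292, 11.021, 2.589); state += dt/6·(k1+2k2+2k3+k4)
t=0.005: state=(2.596, 3.125, 2.082)
t=0.010: state=(2.623, 3.180, 2.096)
t=0.015: state=(2.651, 3.236, 2.110)
continuing one RK4 step at a time; state shown every 40 steps (Δt=0.2):
t=0.200: state=(4.348, 5.463, 3.597)
t=0.400: state=(6.081, 6.374, 7.415)
t=0.600: state=(5.084, 4.054, 9.058)
t=0.800: state=(3.300, 2.718, 7.337)
t=1.000: state=(2.806, 2.843, 5.547)
t=1.200: state=(3.277, 3.677, 4.785)
t=1.400: state=(4.246, 4.754, 5.342)
t=1.600: state=(4.969, 5.100, 6.832)
t=1.800: state=(4.684, 4.329, 7.619)
t=2.000: state=(3.939, 3.631, 7.072)
t=2.200: state=(3.609, 3.590, 6.211)
t=2.400: state=(3.803, 3.992, 5.818)
t=2.600: state=(4.239, 4.450, 6.093)
t=2.800: state=(4.507, 4.541, 6.697)
t=3.000: state=(4.377, 4.237, 6.986)
t=3.200: state=(4.077, 3.948, 6.767)
t=3.320: state=(3.962, 3.902, 6.536)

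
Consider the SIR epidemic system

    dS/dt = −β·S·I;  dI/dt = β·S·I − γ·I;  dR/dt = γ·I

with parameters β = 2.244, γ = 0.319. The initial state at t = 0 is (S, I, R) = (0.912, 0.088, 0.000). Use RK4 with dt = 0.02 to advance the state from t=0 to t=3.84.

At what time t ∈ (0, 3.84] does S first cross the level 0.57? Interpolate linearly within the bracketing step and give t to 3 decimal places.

t = 1.011

t=0.000: state=(0.912, 0.088, 0.000)
step 1 (dt=0.02): k1=(-0.180, 0.152, 0.028), k2=(-0.183, 0.154, 0.029), k3=(-0.183, 0.154, 0.029), k4=(-0.186, 0.157, 0.029); state += dt/6·(k1+2k2+2k3+k4)
t=0.020: state=(0.908, 0.091, 0.001)
t=0.040: state=(0.905, 0.094, 0.001)
t=0.060: state=(0.901, 0.098, 0.002)
continuing one RK4 step at a time; state shown every 10 steps (Δt=0.2):
t=0.200: state=(0.870, 0.123, 0.007)
t=0.400: state=(0.815, 0.169, 0.016)
t=0.600: state=(0.747, 0.225, 0.028)
t=0.800: state=(0.665, 0.290, 0.045)
t=1.000: state=(0.575, 0.359, 0.066)
next step: t=1.020: state=(0.566, 0.366, 0.068) — S has crossed 0.57
linear interpolation between t=1.000 (0.57514) and t=1.020 (0.56585) → t≈1.011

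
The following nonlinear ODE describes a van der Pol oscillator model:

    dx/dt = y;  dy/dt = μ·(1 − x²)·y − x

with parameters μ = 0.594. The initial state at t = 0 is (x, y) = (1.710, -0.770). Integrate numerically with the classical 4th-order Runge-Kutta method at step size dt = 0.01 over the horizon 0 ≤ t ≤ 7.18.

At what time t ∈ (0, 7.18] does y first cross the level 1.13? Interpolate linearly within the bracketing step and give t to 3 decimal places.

t = 3.652

t=0.000: state=(1.710, -0.770)
step 1 (dt=0.01): k1=(-0.770, -0.830), k2=(-0.774, -0.827), k3=(-0.774, -0.827), k4=(-0.778, -0.825); state += dt/6·(k1+2k2+2k3+k4)
t=0.010: state=(1.702, -0.778)
t=0.020: state=(1.694, -0.787)
t=0.030: state=(1.687, -0.795)
continuing one RK4 step at a time; state shown every 25 steps (Δt=0.25):
t=0.250: state=(1.492, -0.969)
t=0.500: state=(1.225, -1.174)
t=0.750: state=(0.902, -1.414)
t=1.000: state=(0.514, -1.705)
t=1.250: state=(0.047, -2.027)
t=1.500: state=(-0.494, -2.270)
t=1.750: state=(-1.062, -2.199)
t=2.000: state=(-1.553, -1.657)
t=2.250: state=(-1.869, -0.862)
t=2.500: state=(-1.994, -0.173)
t=2.750: state=(-1.974, 0.292)
t=3.000: state=(-1.861, 0.593)
t=3.250: state=(-1.685, 0.812)
t=3.500: state=(-1.457, 1.007)
t=3.650: state=(-1.297, 1.128)
next step: t=3.660: state=(-1.286, 1.137) — y has crossed 1.13
linear interpolation between t=3.650 (1.12838) and t=3.660 (1.13680) → t≈3.652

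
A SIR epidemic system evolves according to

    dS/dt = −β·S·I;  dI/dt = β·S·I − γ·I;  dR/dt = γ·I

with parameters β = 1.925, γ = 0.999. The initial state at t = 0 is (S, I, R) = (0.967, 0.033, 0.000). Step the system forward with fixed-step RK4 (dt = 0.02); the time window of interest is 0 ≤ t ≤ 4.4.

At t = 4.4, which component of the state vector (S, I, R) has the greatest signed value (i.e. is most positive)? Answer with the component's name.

largest component: R

t=0.000: state=(0.967, 0.033, 0.000)
step 1 (dt=0.02): k1=(-0.061, 0.028, 0.033), k2=(-0.062, 0.029, 0.033), k3=(-0.062, 0.029, 0.033), k4=(-0.062, 0.029, 0.034); state += dt/6·(k1+2k2+2k3+k4)
t=0.020: state=(0.966, 0.034, 0.001)
t=0.040: state=(0.965, 0.034, 0.001)
t=0.060: state=(0.963, 0.035, 0.002)
continuing one RK4 step at a time; state shown every 10 steps (Δt=0.2):
t=0.200: state=(0.954, 0.039, 0.007)
t=0.400: state=(0.938, 0.046, 0.016)
t=0.600: state=(0.920, 0.054, 0.026)
t=0.800: state=(0.900, 0.063, 0.037)
t=1.000: state=(0.877, 0.072, 0.051)
t=1.200: state=(0.851, 0.083, 0.066)
t=1.400: state=(0.823, 0.093, 0.084)
t=1.600: state=(0.792, 0.104, 0.104)
t=1.800: state=(0.759, 0.115, 0.126)
t=2.000: state=(0.725, 0.126, 0.150)
t=2.200: state=(0.689, 0.135, 0.176)
t=2.400: state=(0.653, 0.143, 0.204)
t=2.600: state=(0.617, 0.150, 0.233)
t=2.800: state=(0.582, 0.154, 0.263)
t=3.000: state=(0.548, 0.157, 0.294)
t=3.200: state=(0.516, 0.158, 0.326)
t=3.400: state=(0.486, 0.157, 0.357)
t=3.600: state=(0.457, 0.154, 0.389)
t=3.800: state=(0.431, 0.150, 0.419)
t=4.000: state=(0.408, 0.144, 0.448)
t=4.200: state=(0.386, 0.137, 0.476)
t=4.400: state=(0.367, 0.130, 0.503)
compare at T: S=0.367, I=0.130, R=0.503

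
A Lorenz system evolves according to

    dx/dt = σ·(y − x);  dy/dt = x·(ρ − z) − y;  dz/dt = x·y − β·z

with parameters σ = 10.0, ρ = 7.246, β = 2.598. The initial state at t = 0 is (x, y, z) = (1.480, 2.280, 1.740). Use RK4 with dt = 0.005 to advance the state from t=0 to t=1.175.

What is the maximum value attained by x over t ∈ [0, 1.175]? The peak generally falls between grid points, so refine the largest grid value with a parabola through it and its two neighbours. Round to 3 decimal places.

max x = 6.005

t=0.000: state=(1.480, 2.280, 1.740)
step 1 (dt=0.005): k1=(8.000, 5.869, -1.146), k2=(7.947, 5.969, -1.071), k3=(7.951, 5.967, -1.071), k4=(7.901, 6.066, -0.996); state += dt/6·(k1+2k2+2k3+k4)
t=0.005: state=(1.520, 2.310, 1.735)
t=0.010: state=(1.559, 2.341, 1.730)
t=0.015: state=(1.598, 2.372, 1.726)
continuing one RK4 step at a time; state shown every 10 steps (Δt=0.05):
t=0.050: state=(1.864, 2.620, 1.721)
t=0.100: state=(2.249, 3.044, 1.785)
t=0.150: state=(2.666, 3.540, 1.948)
t=0.200: state=(3.127, 4.097, 2.231)
t=0.250: state=(3.634, 4.689, 2.658)
t=0.300: state=(4.176, 5.279, 3.250)
t=0.350: state=(4.725, 5.807, 4.017)
t=0.400: state=(5.240, 6.197, 4.938)
t=0.450: state=(5.662, 6.373, 5.953)
t=0.500: state=(5.931, 6.282, 6.959)
t=0.550: state=(6.001, 5.926, 7.829)
t=0.600: state=(5.858, 5.371, 8.452)
t=0.650: state=(5.529, 4.721, 8.772)
t=0.700: state=(5.074, 4.087, 8.797)
t=0.750: state=(4.566, 3.544, 8.584)
t=0.800: state=(4.071, 3.127, 8.210)
t=0.850: state=(3.633, 2.835, 7.745)
t=0.900: state=(3.278, 2.655, 7.244)
t=0.950: state=(3.011, 2.564, 6.744)
t=1.000: state=(2.829, 2.544, 6.270)
t=1.050: state=(2.723, 2.582, 5.838)
t=1.100: state=(2.684, 2.667, 5.459)
t=1.150: state=(2.703, 2.793, 5.138)
t=1.175: state=(2.732, 2.870, 5.001)
largest grid value and its neighbours: x(0.535)=6.00298, x(0.540)=6.00465, x(0.545)=6.00415
parabola through these three points peaks at t≈0.541 with x≈6.00473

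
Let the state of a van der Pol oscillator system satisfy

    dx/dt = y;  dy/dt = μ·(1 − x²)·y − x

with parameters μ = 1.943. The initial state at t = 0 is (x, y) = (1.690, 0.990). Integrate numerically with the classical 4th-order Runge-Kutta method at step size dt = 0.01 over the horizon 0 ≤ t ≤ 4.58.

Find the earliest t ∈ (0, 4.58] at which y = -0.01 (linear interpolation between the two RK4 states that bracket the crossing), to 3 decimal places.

t=0.000: state=(1.690, 0.990)
step 1 (dt=0.01): k1=(0.990, -5.260), k2=(0.964, -5.202), k3=(0.964, -5.202), k4=(0.938, -5.142); state += dt/6·(k1+2k2+2k3+k4)
t=0.010: state=(1.700, 0.938)
t=0.020: state=(1.709, 0.887)
t=0.030: state=(1.717, 0.838)
continuing one RK4 step at a time; state shown every 20 steps (Δt=0.2):
t=0.200: state=(1.800, 0.200)
t=0.290: state=(1.809, 0.001)
next step: t=0.300: state=(1.809, -0.017) — y has crossed -0.01
linear interpolation between t=0.290 (0.00064) and t=0.300 (-0.01708) → t≈0.296

t = 0.296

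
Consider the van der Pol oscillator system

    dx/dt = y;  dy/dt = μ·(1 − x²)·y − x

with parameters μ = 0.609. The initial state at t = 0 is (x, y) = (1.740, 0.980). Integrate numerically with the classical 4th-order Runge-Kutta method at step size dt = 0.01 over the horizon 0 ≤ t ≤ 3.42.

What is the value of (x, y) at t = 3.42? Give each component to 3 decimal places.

(x, y) = (-1.973, -0.286)

t=0.000: state=(1.740, 0.980)
step 1 (dt=0.01): k1=(0.980, -2.950), k2=(0.965, -2.947), k3=(0.965, -2.947), k4=(0.951, -2.943); state += dt/6·(k1+2k2+2k3+k4)
t=0.010: state=(1.750, 0.951)
t=0.020: state=(1.759, 0.921)
t=0.030: state=(1.768, 0.892)
continuing one RK4 step at a time; state shown every 20 steps (Δt=0.2):
t=0.200: state=(1.879, 0.424)
t=0.400: state=(1.917, -0.018)
t=0.600: state=(1.880, -0.339)
t=0.800: state=(1.787, -0.574)
t=1.000: state=(1.653, -0.759)
t=1.200: state=(1.485, -0.923)
t=1.400: state=(1.284, -1.088)
t=1.600: state=(1.049, -1.269)
t=1.800: state=(0.775, -1.480)
t=2.000: state=(0.455, -1.723)
t=2.200: state=(0.084, -1.984)
t=2.400: state=(-0.337, -2.208)
t=2.600: state=(-0.789, -2.279)
t=2.800: state=(-1.229, -2.068)
t=3.000: state=(-1.596, -1.559)
t=3.200: state=(-1.844, -0.916)
t=3.400: state=(-1.967, -0.336)
t=3.420: state=(-1.973, -0.286)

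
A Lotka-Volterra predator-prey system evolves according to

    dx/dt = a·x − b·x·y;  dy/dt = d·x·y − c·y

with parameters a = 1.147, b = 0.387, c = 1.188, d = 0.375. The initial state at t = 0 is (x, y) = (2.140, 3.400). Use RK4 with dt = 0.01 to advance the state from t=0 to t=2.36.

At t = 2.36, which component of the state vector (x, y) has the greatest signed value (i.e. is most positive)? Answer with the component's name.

largest component: x

t=0.000: state=(2.140, 3.400)
step 1 (dt=0.01): k1=(-0.361, -1.311), k2=(-0.356, -1.310), k3=(-0.356, -1.310), k4=(-0.350, -1.310); state += dt/6·(k1+2k2+2k3+k4)
t=0.010: state=(2.136, 3.387)
t=0.020: state=(2.133, 3.374)
t=0.030: state=(2.130, 3.361)
continuing one RK4 step at a time; state shown every 10 steps (Δt=0.1):
t=0.100: state=(2.110, 3.269)
t=0.200: state=(2.090, 3.141)
t=0.300: state=(2.081, 3.016)
t=0.400: state=(2.081, 2.895)
t=0.500: state=(2.092, 2.780)
t=0.600: state=(2.111, 2.671)
t=0.700: state=(2.139, 2.569)
t=0.800: state=(2.176, 2.473)
t=0.900: state=(2.222, 2.385)
t=1.000: state=(2.276, 2.304)
t=1.100: state=(2.338, 2.231)
t=1.200: state=(2.409, 2.165)
t=1.300: state=(2.487, 2.107)
t=1.400: state=(2.573, 2.058)
t=1.500: state=(2.668, 2.016)
t=1.600: state=(2.769, 1.982)
t=1.700: state=(2.878, 1.956)
t=1.800: state=(2.993, 1.939)
t=1.900: state=(3.115, 1.931)
t=2.000: state=(3.242, 1.932)
t=2.100: state=(3.374, 1.942)
t=2.200: state=(3.508, 1.962)
t=2.300: state=(3.645, 1.992)
t=2.360: state=(3.727, 2.016)
compare at T: x=3.727, y=2.016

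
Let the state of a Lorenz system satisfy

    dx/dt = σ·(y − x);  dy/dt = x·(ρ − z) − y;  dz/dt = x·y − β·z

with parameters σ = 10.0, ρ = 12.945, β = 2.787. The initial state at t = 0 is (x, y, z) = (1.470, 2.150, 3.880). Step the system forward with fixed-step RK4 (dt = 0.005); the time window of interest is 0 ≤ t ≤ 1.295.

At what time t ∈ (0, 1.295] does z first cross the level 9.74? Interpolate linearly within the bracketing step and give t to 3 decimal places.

t=0.000: state=(1.470, 2.150, 3.880)
step 1 (dt=0.005): k1=(6.800, 11.176, -7.653), k2=(6.909, 11.330, -7.522), k3=(6.911, 11.332, -7.521), k4=(7.021, 11.489, -7.389); state += dt/6·(k1+2k2+2k3+k4)
t=0.005: state=(1.505, 2.207, 3.842)
t=0.010: state=(1.540, 2.265, 3.806)
t=0.015: state=(1.577, 2.325, 3.771)
continuing one RK4 step at a time; state shown every 10 steps (Δt=0.05):
t=0.050: state=(1.869, 2.794, 3.568)
t=0.100: state=(2.406, 3.640, 3.424)
t=0.150: state=(3.116, 4.734, 3.519)
t=0.200: state=(4.036, 6.106, 3.967)
t=0.250: state=(5.187, 7.717, 4.945)
t=0.300: state=(6.543, 9.390, 6.660)
t=0.350: state=(7.965, 10.708, 9.236)
t=0.355: state=(8.101, 10.797, 9.538)
next step: t=0.360: state=(8.234, 10.876, 9.845) — z has crossed 9.74
linear interpolation between t=0.355 (9.53760) and t=0.360 (9.84515) → t≈0.358

t = 0.358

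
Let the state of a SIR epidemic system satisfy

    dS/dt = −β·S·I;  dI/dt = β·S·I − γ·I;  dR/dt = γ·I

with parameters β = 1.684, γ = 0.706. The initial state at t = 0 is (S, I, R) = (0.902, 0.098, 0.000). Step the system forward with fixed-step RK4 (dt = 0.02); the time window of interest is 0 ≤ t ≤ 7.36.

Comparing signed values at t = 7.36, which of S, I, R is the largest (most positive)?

largest component: R

t=0.000: state=(0.902, 0.098, 0.000)
step 1 (dt=0.02): k1=(-0.149, 0.080, 0.069), k2=(-0.150, 0.080, 0.070), k3=(-0.150, 0.080, 0.070), k4=(-0.151, 0.080, 0.070); state += dt/6·(k1+2k2+2k3+k4)
t=0.020: state=(0.899, 0.100, 0.001)
t=0.040: state=(0.896, 0.101, 0.003)
t=0.060: state=(0.893, 0.103, 0.004)
continuing one RK4 step at a time; state shown every 25 steps (Δt=0.5):
t=0.500: state=(0.816, 0.142, 0.042)
t=1.000: state=(0.709, 0.190, 0.101)
t=1.500: state=(0.594, 0.231, 0.175)
t=2.000: state=(0.483, 0.255, 0.262)
t=2.500: state=(0.389, 0.258, 0.353)
t=3.000: state=(0.314, 0.244, 0.442)
t=3.500: state=(0.259, 0.218, 0.524)
t=4.000: state=(0.218, 0.187, 0.595)
t=4.500: state=(0.189, 0.156, 0.656)
t=5.000: state=(0.168, 0.127, 0.705)
t=5.500: state=(0.152, 0.102, 0.746)
t=6.000: state=(0.141, 0.081, 0.778)
t=6.500: state=(0.133, 0.064, 0.803)
t=7.000: state=(0.127, 0.050, 0.823)
t=7.360: state=(0.123, 0.042, 0.835)
compare at T: S=0.123, I=0.042, R=0.835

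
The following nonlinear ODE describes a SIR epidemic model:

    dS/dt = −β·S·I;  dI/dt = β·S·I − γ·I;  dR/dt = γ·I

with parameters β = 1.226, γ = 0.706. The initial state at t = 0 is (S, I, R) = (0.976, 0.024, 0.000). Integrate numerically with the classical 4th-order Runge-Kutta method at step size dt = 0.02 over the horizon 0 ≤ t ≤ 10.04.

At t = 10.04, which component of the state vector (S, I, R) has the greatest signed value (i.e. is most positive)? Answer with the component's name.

largest component: R

t=0.000: state=(0.976, 0.024, 0.000)
step 1 (dt=0.02): k1=(-0.029, 0.012, 0.017), k2=(-0.029, 0.012, 0.017), k3=(-0.029, 0.012, 0.017), k4=(-0.029, 0.012, 0.017); state += dt/6·(k1+2k2+2k3+k4)
t=0.020: state=(0.975, 0.024, 0.000)
t=0.040: state=(0.975, 0.024, 0.001)
t=0.060: state=(0.974, 0.025, 0.001)
continuing one RK4 step at a time; state shown every 25 steps (Δt=0.5):
t=0.500: state=(0.960, 0.031, 0.010)
t=1.000: state=(0.940, 0.038, 0.022)
t=1.500: state=(0.915, 0.048, 0.037)
t=2.000: state=(0.886, 0.058, 0.056)
t=2.500: state=(0.852, 0.070, 0.078)
t=3.000: state=(0.814, 0.082, 0.105)
t=3.500: state=(0.771, 0.093, 0.136)
t=4.000: state=(0.726, 0.104, 0.170)
t=4.500: state=(0.680, 0.112, 0.208)
t=5.000: state=(0.633, 0.118, 0.249)
t=5.500: state=(0.589, 0.120, 0.291)
t=6.000: state=(0.547, 0.120, 0.334)
t=6.500: state=(0.509, 0.116, 0.375)
t=7.000: state=(0.475, 0.110, 0.415)
t=7.500: state=(0.445, 0.103, 0.453)
t=8.000: state=(0.419, 0.094, 0.488)
t=8.500: state=(0.396, 0.085, 0.519)
t=9.000: state=(0.377, 0.075, 0.547)
t=9.500: state=(0.361, 0.066, 0.572)
t=10.000: state=(0.348, 0.058, 0.594)
t=10.040: state=(0.347, 0.057, 0.596)
compare at T: S=0.347, I=0.057, R=0.596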